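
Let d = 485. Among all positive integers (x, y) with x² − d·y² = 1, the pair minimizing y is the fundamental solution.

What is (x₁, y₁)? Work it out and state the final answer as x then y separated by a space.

969 44

√485 → a₀=22, period (44); ℓ=1 odd so k=1
k=0  a_k=22  p_k/q_k = 22/1
k=1  a_k=44  p_k/q_k = 969/44
→ (969, 44).  Check: 969²=938961, 485·44²=938960, difference 1.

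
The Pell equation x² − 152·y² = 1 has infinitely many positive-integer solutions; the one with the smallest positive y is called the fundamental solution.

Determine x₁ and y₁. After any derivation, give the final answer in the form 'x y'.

37 3

d=152: √d = [12; 3,24] (ℓ=2, even), read p_1/q_1
i=0: a=12 ⇒ p=12, q=1
i=1: a=3 ⇒ p=37, q=3
(x₁, y₁) = (37, 3);  37² − 152·3² = 1 ✓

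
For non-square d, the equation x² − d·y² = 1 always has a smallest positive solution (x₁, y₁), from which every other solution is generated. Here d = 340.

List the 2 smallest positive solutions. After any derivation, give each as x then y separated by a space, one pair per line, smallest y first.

285769 15498
163327842721 8857695924

√340 → a₀=18, period (2,3,1,1,1,…,3,2,36); ℓ=14 even so k=13
i=0: a=18 ⇒ p=18, q=1
i=1: a=2 ⇒ p=37, q=2
…
i=4: a=1 ⇒ p=295, q=16
…
i=6: a=1 ⇒ p=756, q=41
…
i=8: a=1 ⇒ p=7265, q=394
i=9: a=1 ⇒ p=13774, q=747
…
i=11: a=1 ⇒ p=34813, q=1888
i=12: a=3 ⇒ p=125478, q=6805
i=13: a=2 ⇒ p=285769, q=15498
fundamental: x₁=285769, y₁=15498  (since 81663921361 − 340·240188004 = 1)
k=2:  x_2 = 285769·285769+340·15498·15498 = 163327842721,  y_2 = 285769·15498+15498·285769 = 8857695924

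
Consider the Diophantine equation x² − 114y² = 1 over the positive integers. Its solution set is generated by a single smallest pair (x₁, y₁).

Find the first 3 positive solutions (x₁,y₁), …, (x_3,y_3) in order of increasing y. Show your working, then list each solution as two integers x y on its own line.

√114 → a₀=10, period (1,2,10,2,1,20); ℓ=6 even so k=5
i=0: a=10 ⇒ p=10, q=1
…
i=2: a=2 ⇒ p=32, q=3
i=3: a=10 ⇒ p=331, q=31
i=4: a=2 ⇒ p=694, q=65
i=5: a=1 ⇒ p=1025, q=96
→ (1025, 96).  Check: 1025²=1050625, 114·96²=1050624, difference 1.
(1025+96√114)^2 = 2101249 + 196800√114
(1025+96√114)^3 = 4307559425 + 403439904√114

1025 96
2101249 196800
4307559425 403439904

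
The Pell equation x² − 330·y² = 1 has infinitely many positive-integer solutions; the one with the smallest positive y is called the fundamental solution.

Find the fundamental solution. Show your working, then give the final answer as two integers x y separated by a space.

109 6

√330 = [18; 6,36, …], period ℓ=2 (even) → k=1
a_0=18:  p_0=18·1+0=18,  q_0=18·0+1=1
a_1=6:  p_1=6·18+1=109,  q_1=6·1+0=6
→ (109, 6).  Check: 109²=11881, 330·6²=11880, difference 1.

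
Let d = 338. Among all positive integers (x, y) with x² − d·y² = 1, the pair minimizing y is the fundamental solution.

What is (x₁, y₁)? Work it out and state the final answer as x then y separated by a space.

114243 6214

√338 = [18; 2,1,1,2,36, …], period ℓ=5 (odd) → k=9
k=0  a_k=18  p_k/q_k = 18/1
k=1  a_k=2  p_k/q_k = 37/2
k=2  a_k=1  p_k/q_k = 55/3
k=3  a_k=1  p_k/q_k = 92/5
…
k=6  a_k=2  p_k/q_k = 17631/959
…
k=8  a_k=1  p_k/q_k = 43958/2391
k=9  a_k=2  p_k/q_k = 114243/6214
fundamental: x₁=114243, y₁=6214  (since 13051463049 − 338·38613796 = 1)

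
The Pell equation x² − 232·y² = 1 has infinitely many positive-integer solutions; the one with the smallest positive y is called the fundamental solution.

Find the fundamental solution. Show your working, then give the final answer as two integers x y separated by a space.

√232 = [15; 4,3,7,3,4,30, …], period ℓ=6 (even) → k=5
step 0: (15, 1)  from 15·(1,0) + (0,1)
step 1: (61, 4)  from 4·(15,1) + (1,0)
step 2: (198, 13)  from 3·(61,4) + (15,1)
step 3: (1447, 95)  from 7·(198,13) + (61,4)
step 4: (4539, 298)  from 3·(1447,95) + (198,13)
step 5: (19603, 1287)  from 4·(4539,298) + (1447,95)
→ (19603, 1287).  Check: 19603²=384277609, 232·1287²=384277608, difference 1.

19603 1287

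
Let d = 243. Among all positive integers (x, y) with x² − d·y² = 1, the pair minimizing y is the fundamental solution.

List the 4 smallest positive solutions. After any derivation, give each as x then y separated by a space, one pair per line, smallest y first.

70226 4505
9863382151 632736260
1385331749802026 88869073185015
194572614913330773601 12481839066348990520

d=243: √d = [15; 1,1,2,3,15,3,2,1,1,30] (ℓ=10, even), read p_9/q_9
a_0=15:  p_0=15·1+0=15,  q_0=15·0+1=1
…
a_2=1:  p_2=1·16+15=31,  q_2=1·1+1=2
a_3=2:  p_3=2·31+16=78,  q_3=2·2+1=5
a_4=3:  p_4=3·78+31=265,  q_4=3·5+2=17
…
a_6=3:  p_6=3·4053+265=12424,  q_6=3·260+17=797
a_7=2:  p_7=2·12424+4053=28901,  q_7=2·797+260=1854
a_8=1:  p_8=1·28901+12424=41325,  q_8=1·1854+797=2651
a_9=1:  p_9=1·41325+28901=70226,  q_9=1·2651+1854=4505
→ (70226, 4505).  Check: 70226²=4931691076, 243·4505²=4931691075, difference 1.
(x_2, y_2) = (70226·70226 + 243·4505·4505, 70226·4505 + 4505·70226) = (9863382151, 632736260)
(x_3, y_3) = (70226·9863382151 + 243·4505·632736260, 70226·632736260 + 4505·9863382151) = (1385331749802026, 88869073185015)
(x_4, y_4) = (70226·1385331749802026 + 243·4505·88869073185015, 70226·88869073185015 + 4505·1385331749802026) = (194572614913330773601, 12481839066348990520)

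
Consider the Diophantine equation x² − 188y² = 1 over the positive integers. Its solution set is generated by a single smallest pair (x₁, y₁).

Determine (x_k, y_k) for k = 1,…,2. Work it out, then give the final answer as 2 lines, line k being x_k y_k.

d=188: √d = [13; 1,2,2,6,2,2,1,26] (ℓ=8, even), read p_7/q_7
i=0: a=13 ⇒ p=13, q=1
i=1: a=1 ⇒ p=14, q=1
i=2: a=2 ⇒ p=41, q=3
i=3: a=2 ⇒ p=96, q=7
i=4: a=6 ⇒ p=617, q=45
…
i=6: a=2 ⇒ p=3277, q=239
i=7: a=1 ⇒ p=4607, q=336
fundamental: x₁=4607, y₁=336  (since 21224449 − 188·112896 = 1)
(x_2, y_2) = (4607·4607 + 188·336·336, 4607·336 + 336·4607) = (42448897, 3095904)

4607 336
42448897 3095904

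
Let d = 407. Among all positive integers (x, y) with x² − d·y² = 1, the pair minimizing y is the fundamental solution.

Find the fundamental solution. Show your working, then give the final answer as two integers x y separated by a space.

2663 132

√407 → a₀=20, period (5,1,2,1,5,40); ℓ=6 even so k=5
k=0  a_k=20  p_k/q_k = 20/1
k=1  a_k=5  p_k/q_k = 101/5
k=2  a_k=1  p_k/q_k = 121/6
k=3  a_k=2  p_k/q_k = 343/17
k=4  a_k=1  p_k/q_k = 464/23
k=5  a_k=5  p_k/q_k = 2663/132
→ (2663, 132).  Check: 2663²=7091569, 407·132²=7091568, difference 1.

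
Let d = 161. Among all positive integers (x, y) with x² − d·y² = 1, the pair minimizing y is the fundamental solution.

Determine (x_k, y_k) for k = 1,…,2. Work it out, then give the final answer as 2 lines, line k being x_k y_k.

[12; 1,2,4,1,2,1,4,2,1,24] for √161; ℓ=10 ⇒ convergent index 9
a_0=12:  p_0=12·1+0=12,  q_0=12·0+1=1
a_1=1:  p_1=1·12+1=13,  q_1=1·1+0=1
a_2=2:  p_2=2·13+12=38,  q_2=2·1+1=3
a_3=4:  p_3=4·38+13=165,  q_3=4·3+1=13
a_4=1:  p_4=1·165+38=203,  q_4=1·13+3=16
a_5=2:  p_5=2·203+165=571,  q_5=2·16+13=45
a_6=1:  p_6=1·571+203=774,  q_6=1·45+16=61
a_7=4:  p_7=4·774+571=3667,  q_7=4·61+45=289
a_8=2:  p_8=2·3667+774=8108,  q_8=2·289+61=639
a_9=1:  p_9=1·8108+3667=11775,  q_9=1·639+289=928
→ (11775, 928).  Check: 11775²=138650625, 161·928²=138650624, difference 1.
k=2:  x_2 = 11775·11775+161·928·928 = 277301249,  y_2 = 11775·928+928·11775 = 21854400

11775 928
277301249 21854400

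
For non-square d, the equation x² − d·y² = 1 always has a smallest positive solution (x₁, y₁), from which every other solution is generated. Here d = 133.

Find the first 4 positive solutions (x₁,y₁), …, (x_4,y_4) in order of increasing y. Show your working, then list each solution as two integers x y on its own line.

√133 → a₀=11, period (1,1,7,5,1,…,1,1,22); ℓ=16 even so k=15
step 0: (11, 1)  from 11·(1,0) + (0,1)
step 1: (12, 1)  from 1·(11,1) + (1,0)
step 2: (23, 2)  from 1·(12,1) + (11,1)
…
step 4: (888, 77)  from 5·(173,15) + (23,2)
step 5: (1061, 92)  from 1·(888,77) + (173,15)
step 6: (1949, 169)  from 1·(1061,92) + (888,77)
step 7: (3010, 261)  from 1·(1949,169) + (1061,92)
step 8: (7969, 691)  from 2·(3010,261) + (1949,169)
step 9: (10979, 952)  from 1·(7969,691) + (3010,261)
step 10: (18948, 1643)  from 1·(10979,952) + (7969,691)
…
step 12: (168583, 14618)  from 5·(29927,2595) + (18948,1643)
…
step 14: (1378591, 119539)  from 1·(1210008,104921) + (168583,14618)
step 15: (2588599, 224460)  from 1·(1378591,119539) + (1210008,104921)
→ (2588599, 224460).  Check: 2588599²=6700844782801, 133·224460²=6700844782800, difference 1.
(2588599+224460√133)^2 = 13401689565601 + 1162073863080√133
(2588599+224460√133)^3 = 69383200415647777399 + 6016286479789825380√133
(2588599+224460√133)^4 = 359210566425477440164982401 + 31147506330593762303822160√133

2588599 224460
13401689565601 1162073863080
69383200415647777399 6016286479789825380
359210566425477440164982401 31147506330593762303822160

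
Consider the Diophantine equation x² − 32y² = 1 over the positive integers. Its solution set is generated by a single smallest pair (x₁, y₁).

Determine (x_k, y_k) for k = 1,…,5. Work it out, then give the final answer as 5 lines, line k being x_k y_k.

[5; 1,1,1,10] for √32; ℓ=4 ⇒ convergent index 3
i=0: a=5 ⇒ p=5, q=1
i=1: a=1 ⇒ p=6, q=1
i=2: a=1 ⇒ p=11, q=2
i=3: a=1 ⇒ p=17, q=3
→ (17, 3).  Check: 17²=289, 32·3²=288, difference 1.
(17+3√32)^2 = 577 + 102√32
(17+3√32)^3 = 19601 + 3465√32
(17+3√32)^4 = 665857 + 117708√32
(17+3√32)^5 = 22619537 + 3998607√32

17 3
577 102
19601 3465
665857 117708
22619537 3998607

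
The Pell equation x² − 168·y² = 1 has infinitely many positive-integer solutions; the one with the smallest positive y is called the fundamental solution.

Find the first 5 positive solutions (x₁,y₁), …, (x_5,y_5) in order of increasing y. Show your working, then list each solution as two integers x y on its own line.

[12; 1,24] for √168; ℓ=2 ⇒ convergent index 1
i=0: a=12 ⇒ p=12, q=1
i=1: a=1 ⇒ p=13, q=1
→ (13, 1).  Check: 13²=169, 168·1²=168, difference 1.
(x_2, y_2) = (13·13 + 168·1·1, 13·1 + 1·13) = (337, 26)
(x_3, y_3) = (13·337 + 168·1·26, 13·26 + 1·337) = (8749, 675)
(x_4, y_4) = (13·8749 + 168·1·675, 13·675 + 1·8749) = (227137, 17524)
(x_5, y_5) = (13·227137 + 168·1·17524, 13·17524 + 1·227137) = (5896813, 454949)

13 1
337 26
8749 675
227137 17524
5896813 454949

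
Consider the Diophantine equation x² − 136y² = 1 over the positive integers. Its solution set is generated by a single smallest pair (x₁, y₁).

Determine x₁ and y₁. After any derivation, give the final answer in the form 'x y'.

[11; 1,1,1,22] for √136; ℓ=4 ⇒ convergent index 3
step 0: (11, 1)  from 11·(1,0) + (0,1)
step 1: (12, 1)  from 1·(11,1) + (1,0)
step 2: (23, 2)  from 1·(12,1) + (11,1)
step 3: (35, 3)  from 1·(23,2) + (12,1)
→ (35, 3).  Check: 35²=1225, 136·3²=1224, difference 1.

35 3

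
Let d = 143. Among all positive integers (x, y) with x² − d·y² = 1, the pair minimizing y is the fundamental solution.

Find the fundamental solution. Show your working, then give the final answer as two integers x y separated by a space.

12 1

[11; 1,22] for √143; ℓ=2 ⇒ convergent index 1
i=0: a=11 ⇒ p=11, q=1
i=1: a=1 ⇒ p=12, q=1
fundamental: x₁=12, y₁=1  (since 144 − 143·1 = 1)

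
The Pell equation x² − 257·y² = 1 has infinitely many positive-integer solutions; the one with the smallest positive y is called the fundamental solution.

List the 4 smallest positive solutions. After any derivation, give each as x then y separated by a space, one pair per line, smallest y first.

√257 = [16; 32, …], period ℓ=1 (odd) → k=1
a_0=16:  p_0=16·1+0=16,  q_0=16·0+1=1
a_1=32:  p_1=32·16+1=513,  q_1=32·1+0=32
fundamental: x₁=513, y₁=32  (since 263169 − 257·1024 = 1)
k=2:  x_2 = 513·513+257·32·32 = 526337,  y_2 = 513·32+32·513 = 32832
k=3:  x_3 = 513·526337+257·32·32832 = 540021249,  y_3 = 513·32832+32·526337 = 33685600
k=4:  x_4 = 513·540021249+257·32·33685600 = 554061275137,  y_4 = 513·33685600+32·540021249 = 34561392768

513 32
526337 32832
540021249 33685600
554061275137 34561392768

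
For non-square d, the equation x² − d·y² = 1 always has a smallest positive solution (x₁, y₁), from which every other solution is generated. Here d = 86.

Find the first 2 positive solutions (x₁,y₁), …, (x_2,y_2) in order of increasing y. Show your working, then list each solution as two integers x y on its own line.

√86 → a₀=9, period (3,1,1,1,8,1,1,1,3,18); ℓ=10 even so k=9
i=0: a=9 ⇒ p=9, q=1
i=1: a=3 ⇒ p=28, q=3
i=2: a=1 ⇒ p=37, q=4
i=3: a=1 ⇒ p=65, q=7
i=4: a=1 ⇒ p=102, q=11
i=5: a=8 ⇒ p=881, q=95
i=6: a=1 ⇒ p=983, q=106
i=7: a=1 ⇒ p=1864, q=201
i=8: a=1 ⇒ p=2847, q=307
i=9: a=3 ⇒ p=10405, q=1122
fundamental: x₁=10405, y₁=1122  (since 108264025 − 86·1258884 = 1)
n=2: (10405,1122)∘(10405,1122) = (10405·10405+86·1122·1122, 10405·1122+1122·10405) = (216528049,23348820)

10405 1122
216528049 23348820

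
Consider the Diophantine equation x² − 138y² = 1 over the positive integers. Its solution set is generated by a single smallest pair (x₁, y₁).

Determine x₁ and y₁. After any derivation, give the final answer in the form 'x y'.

d=138: √d = [11; 1,2,1,22] (ℓ=4, even), read p_3/q_3
a_0=11:  p_0=11·1+0=11,  q_0=11·0+1=1
…
a_2=2:  p_2=2·12+11=35,  q_2=2·1+1=3
a_3=1:  p_3=1·35+12=47,  q_3=1·3+1=4
fundamental: x₁=47, y₁=4  (since 2209 − 138·16 = 1)

47 4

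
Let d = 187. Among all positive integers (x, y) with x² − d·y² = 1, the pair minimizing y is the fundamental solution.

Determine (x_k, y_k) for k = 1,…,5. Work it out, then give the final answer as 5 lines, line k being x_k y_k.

1682 123
5658247 413772
19034341226 1391928885
64031518226017 4682448355368
215402008277979962 15751754875529067

d=187: √d = [13; 1,2,13,2,1,26] (ℓ=6, even), read p_5/q_5
k=0  a_k=13  p_k/q_k = 13/1
…
k=2  a_k=2  p_k/q_k = 41/3
…
k=4  a_k=2  p_k/q_k = 1135/83
k=5  a_k=1  p_k/q_k = 1682/123
(x₁, y₁) = (1682, 123);  1682² − 187·123² = 1 ✓
n=2: (1682,123)∘(1682,123) = (1682·1682+187·123·123, 1682·123+123·1682) = (5658247,413772)
n=3: (5658247,413772)∘(1682,123) = (1682·5658247+187·123·413772, 1682·413772+123·5658247) = (19034341226,1391928885)
n=4: (19034341226,1391928885)∘(1682,123) = (1682·19034341226+187·123·1391928885, 1682·1391928885+123·19034341226) = (64031518226017,4682448355368)
n=5: (64031518226017,4682448355368)∘(1682,123) = (1682·64031518226017+187·123·4682448355368, 1682·4682448355368+123·64031518226017) = (215402008277979962,15751754875529067)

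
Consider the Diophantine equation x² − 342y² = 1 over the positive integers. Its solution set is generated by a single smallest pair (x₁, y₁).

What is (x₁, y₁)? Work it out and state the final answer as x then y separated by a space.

√342 → a₀=18, period (2,36); ℓ=2 even so k=1
i=0: a=18 ⇒ p=18, q=1
i=1: a=2 ⇒ p=37, q=2
→ (37, 2).  Check: 37²=1369, 342·2²=1368, difference 1.

37 2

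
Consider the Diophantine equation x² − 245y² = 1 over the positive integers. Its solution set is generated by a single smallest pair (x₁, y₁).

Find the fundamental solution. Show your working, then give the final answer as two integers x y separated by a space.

d=245: √d = [15; 1,1,1,7,6,7,1,1,1,30] (ℓ=10, even), read p_9/q_9
k=0  a_k=15  p_k/q_k = 15/1
k=1  a_k=1  p_k/q_k = 16/1
k=2  a_k=1  p_k/q_k = 31/2
k=3  a_k=1  p_k/q_k = 47/3
k=4  a_k=7  p_k/q_k = 360/23
…
k=8  a_k=1  p_k/q_k = 33825/2161
k=9  a_k=1  p_k/q_k = 51841/3312
(x₁, y₁) = (51841, 3312);  51841² − 245·3312² = 1 ✓

51841 3312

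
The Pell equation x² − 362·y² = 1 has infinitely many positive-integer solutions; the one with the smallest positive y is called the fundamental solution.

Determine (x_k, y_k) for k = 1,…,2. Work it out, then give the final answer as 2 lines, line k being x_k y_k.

[19; 38] for √362; ℓ=1 ⇒ convergent index 1
step 0: (19, 1)  from 19·(1,0) + (0,1)
step 1: (723, 38)  from 38·(19,1) + (1,0)
(x₁, y₁) = (723, 38);  723² − 362·38² = 1 ✓
n=2: (723,38)∘(723,38) = (723·723+362·38·38, 723·38+38·723) = (1045457,54948)

723 38
1045457 54948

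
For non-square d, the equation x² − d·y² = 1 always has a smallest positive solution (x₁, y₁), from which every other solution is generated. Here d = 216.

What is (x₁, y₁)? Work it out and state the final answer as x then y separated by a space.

485 33

√216 → a₀=14, period (1,2,3,2,1,28); ℓ=6 even so k=5
step 0: (14, 1)  from 14·(1,0) + (0,1)
…
step 4: (338, 23)  from 2·(147,10) + (44,3)
step 5: (485, 33)  from 1·(338,23) + (147,10)
(x₁, y₁) = (485, 33);  485² − 216·33² = 1 ✓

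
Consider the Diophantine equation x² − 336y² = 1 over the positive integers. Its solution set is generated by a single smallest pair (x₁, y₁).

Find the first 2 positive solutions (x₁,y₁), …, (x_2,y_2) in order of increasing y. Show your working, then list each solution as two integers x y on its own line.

55 3
6049 330

[18; 3,36] for √336; ℓ=2 ⇒ convergent index 1
i=0: a=18 ⇒ p=18, q=1
i=1: a=3 ⇒ p=55, q=3
fundamental: x₁=55, y₁=3  (since 3025 − 336·9 = 1)
(55+3√336)^2 = 6049 + 330√336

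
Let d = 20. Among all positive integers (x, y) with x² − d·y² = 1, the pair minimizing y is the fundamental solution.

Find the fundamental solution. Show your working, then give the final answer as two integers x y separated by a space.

9 2

√20 = [4; 2,8, …], period ℓ=2 (even) → k=1
i=0: a=4 ⇒ p=4, q=1
i=1: a=2 ⇒ p=9, q=2
→ (9, 2).  Check: 9²=81, 20·2²=80, difference 1.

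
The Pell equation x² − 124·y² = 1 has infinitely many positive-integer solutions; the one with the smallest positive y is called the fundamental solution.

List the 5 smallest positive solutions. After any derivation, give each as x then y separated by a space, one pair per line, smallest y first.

[11; 7,2,1,1,1,…,2,7,22] for √124; ℓ=16 ⇒ convergent index 15
i=0: a=11 ⇒ p=11, q=1
i=1: a=7 ⇒ p=78, q=7
i=2: a=2 ⇒ p=167, q=15
i=3: a=1 ⇒ p=245, q=22
i=4: a=1 ⇒ p=412, q=37
i=5: a=1 ⇒ p=657, q=59
i=6: a=3 ⇒ p=2383, q=214
i=7: a=1 ⇒ p=3040, q=273
…
i=9: a=1 ⇒ p=17583, q=1579
i=10: a=3 ⇒ p=67292, q=6043
i=11: a=1 ⇒ p=84875, q=7622
i=12: a=1 ⇒ p=152167, q=13665
i=13: a=1 ⇒ p=237042, q=21287
i=14: a=2 ⇒ p=626251, q=56239
i=15: a=7 ⇒ p=4620799, q=414960
fundamental: x₁=4620799, y₁=414960  (since 21351783398401 − 124·172191801600 = 1)
(4620799+414960√124)^2 = 42703566796801 + 3834893506080√124
(4620799+414960√124)^3 = 394649197502177907199 + 35440544156001500880√124
(4620799+414960√124)^4 = 3647189234337689639247667201 + 327527261991011323636100160√124
(4620799+414960√124)^5 = 33705856733676329245494460531519999 + 3026875289361570825948579964954800√124

4620799 414960
42703566796801 3834893506080
394649197502177907199 35440544156001500880
3647189234337689639247667201 327527261991011323636100160
33705856733676329245494460531519999 3026875289361570825948579964954800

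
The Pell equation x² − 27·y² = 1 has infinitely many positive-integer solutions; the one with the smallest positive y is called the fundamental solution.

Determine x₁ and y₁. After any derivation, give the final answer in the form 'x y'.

√27 = [5; 5,10, …], period ℓ=2 (even) → k=1
step 0: (5, 1)  from 5·(1,0) + (0,1)
step 1: (26, 5)  from 5·(5,1) + (1,0)
(x₁, y₁) = (26, 5);  26² − 27·5² = 1 ✓

26 5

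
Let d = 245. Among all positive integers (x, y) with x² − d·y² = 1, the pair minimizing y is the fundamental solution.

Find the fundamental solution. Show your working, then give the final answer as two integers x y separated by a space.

d=245: √d = [15; 1,1,1,7,6,7,1,1,1,30] (ℓ=10, even), read p_9/q_9
i=0: a=15 ⇒ p=15, q=1
i=1: a=1 ⇒ p=16, q=1
i=2: a=1 ⇒ p=31, q=2
i=3: a=1 ⇒ p=47, q=3
i=4: a=7 ⇒ p=360, q=23
…
i=6: a=7 ⇒ p=15809, q=1010
i=7: a=1 ⇒ p=18016, q=1151
i=8: a=1 ⇒ p=33825, q=2161
i=9: a=1 ⇒ p=51841, q=3312
(x₁, y₁) = (51841, 3312);  51841² − 245·3312² = 1 ✓

51841 3312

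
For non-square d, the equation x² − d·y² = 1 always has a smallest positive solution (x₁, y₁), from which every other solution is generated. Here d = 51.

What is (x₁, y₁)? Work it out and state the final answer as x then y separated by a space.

√51 = [7; 7,14, …], period ℓ=2 (even) → k=1
a_0=7:  p_0=7·1+0=7,  q_0=7·0+1=1
a_1=7:  p_1=7·7+1=50,  q_1=7·1+0=7
fundamental: x₁=50, y₁=7  (since 2500 − 51·49 = 1)

50 7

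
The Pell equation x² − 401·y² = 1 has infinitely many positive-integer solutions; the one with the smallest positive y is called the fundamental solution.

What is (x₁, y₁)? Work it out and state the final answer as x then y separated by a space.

√401 = [20; 40, …], period ℓ=1 (odd) → k=1
a_0=20:  p_0=20·1+0=20,  q_0=20·0+1=1
a_1=40:  p_1=40·20+1=801,  q_1=40·1+0=40
(x₁, y₁) = (801, 40);  801² − 401·40² = 1 ✓

801 40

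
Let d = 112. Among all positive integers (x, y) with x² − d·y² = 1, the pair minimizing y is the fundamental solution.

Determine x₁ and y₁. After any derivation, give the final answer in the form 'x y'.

127 12

√112 = [10; 1,1,2,1,1,20, …], period ℓ=6 (even) → k=5
i=0: a=10 ⇒ p=10, q=1
…
i=2: a=1 ⇒ p=21, q=2
…
i=4: a=1 ⇒ p=74, q=7
i=5: a=1 ⇒ p=127, q=12
→ (127, 12).  Check: 127²=16129, 112·12²=16128, difference 1.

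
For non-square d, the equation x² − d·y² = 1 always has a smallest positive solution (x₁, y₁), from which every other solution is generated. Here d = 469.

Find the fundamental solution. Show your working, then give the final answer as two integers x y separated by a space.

137215 6336

[21; 1,1,1,10,6,10,1,1,1,42] for √469; ℓ=10 ⇒ convergent index 9
step 0: (21, 1)  from 21·(1,0) + (0,1)
…
step 2: (43, 2)  from 1·(22,1) + (21,1)
…
step 8: (90069, 4159)  from 1·(47146,2177) + (42923,1982)
step 9: (137215, 6336)  from 1·(90069,4159) + (47146,2177)
→ (137215, 6336).  Check: 137215²=18827956225, 469·6336²=18827956224, difference 1.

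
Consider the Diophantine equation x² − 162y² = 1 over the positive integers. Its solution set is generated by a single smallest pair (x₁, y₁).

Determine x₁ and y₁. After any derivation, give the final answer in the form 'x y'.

d=162: √d = [12; 1,2,1,2,12,2,1,2,1,24] (ℓ=10, even), read p_9/q_9
step 0: (12, 1)  from 12·(1,0) + (0,1)
step 1: (13, 1)  from 1·(12,1) + (1,0)
step 2: (38, 3)  from 2·(13,1) + (12,1)
step 3: (51, 4)  from 1·(38,3) + (13,1)
step 4: (140, 11)  from 2·(51,4) + (38,3)
step 5: (1731, 136)  from 12·(140,11) + (51,4)
step 6: (3602, 283)  from 2·(1731,136) + (140,11)
step 7: (5333, 419)  from 1·(3602,283) + (1731,136)
step 8: (14268, 1121)  from 2·(5333,419) + (3602,283)
step 9: (19601, 1540)  from 1·(14268,1121) + (5333,419)
(x₁, y₁) = (19601, 1540);  19601² − 162·1540² = 1 ✓

19601 1540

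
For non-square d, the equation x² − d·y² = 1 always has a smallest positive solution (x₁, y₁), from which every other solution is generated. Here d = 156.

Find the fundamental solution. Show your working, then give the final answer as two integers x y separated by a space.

25 2

√156 → a₀=12, period (2,24); ℓ=2 even so k=1
a_0=12:  p_0=12·1+0=12,  q_0=12·0+1=1
a_1=2:  p_1=2·12+1=25,  q_1=2·1+0=2
(x₁, y₁) = (25, 2);  25² − 156·2² = 1 ✓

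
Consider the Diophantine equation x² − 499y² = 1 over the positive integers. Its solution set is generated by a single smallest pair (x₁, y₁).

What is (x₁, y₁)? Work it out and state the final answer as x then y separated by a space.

[22; 2,1,21,1,2,44] for √499; ℓ=6 ⇒ convergent index 5
a_0=22:  p_0=22·1+0=22,  q_0=22·0+1=1
a_1=2:  p_1=2·22+1=45,  q_1=2·1+0=2
…
a_3=21:  p_3=21·67+45=1452,  q_3=21·3+2=65
a_4=1:  p_4=1·1452+67=1519,  q_4=1·65+3=68
a_5=2:  p_5=2·1519+1452=4490,  q_5=2·68+65=201
fundamental: x₁=4490, y₁=201  (since 20160100 − 499·40401 = 1)

4490 201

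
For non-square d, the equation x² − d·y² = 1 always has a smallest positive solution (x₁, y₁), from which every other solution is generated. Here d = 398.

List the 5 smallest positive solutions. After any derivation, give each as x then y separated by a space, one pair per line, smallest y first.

399 20
318401 15960
254083599 12736060
202758393601 10163359920
161800944009999 8110348480100

[19; 1,18,1,38] for √398; ℓ=4 ⇒ convergent index 3
i=0: a=19 ⇒ p=19, q=1
…
i=2: a=18 ⇒ p=379, q=19
i=3: a=1 ⇒ p=399, q=20
fundamental: x₁=399, y₁=20  (since 159201 − 398·400 = 1)
(399+20√398)^2 = 318401 + 15960√398
(399+20√398)^3 = 254083599 + 12736060√398
(399+20√398)^4 = 202758393601 + 10163359920√398
(399+20√398)^5 = 161800944009999 + 8110348480100√398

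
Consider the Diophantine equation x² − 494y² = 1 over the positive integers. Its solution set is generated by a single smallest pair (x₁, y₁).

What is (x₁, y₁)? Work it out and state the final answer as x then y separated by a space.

√494 → a₀=22, period (4,2,2,1,2,1,2,2,4,44); ℓ=10 even so k=9
i=0: a=22 ⇒ p=22, q=1
i=1: a=4 ⇒ p=89, q=4
i=2: a=2 ⇒ p=200, q=9
i=3: a=2 ⇒ p=489, q=22
i=4: a=1 ⇒ p=689, q=31
i=5: a=2 ⇒ p=1867, q=84
i=6: a=1 ⇒ p=2556, q=115
i=7: a=2 ⇒ p=6979, q=314
i=8: a=2 ⇒ p=16514, q=743
i=9: a=4 ⇒ p=73035, q=3286
(x₁, y₁) = (73035, 3286);  73035² − 494·3286² = 1 ✓

73035 3286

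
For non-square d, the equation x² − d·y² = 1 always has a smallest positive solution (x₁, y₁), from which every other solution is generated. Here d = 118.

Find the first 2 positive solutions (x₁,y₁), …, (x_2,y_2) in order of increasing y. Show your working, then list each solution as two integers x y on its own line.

d=118: √d = [10; 1,6,3,2,10,2,3,6,1,20] (ℓ=10, even), read p_9/q_9
k=0  a_k=10  p_k/q_k = 10/1
k=1  a_k=1  p_k/q_k = 11/1
k=2  a_k=6  p_k/q_k = 76/7
k=3  a_k=3  p_k/q_k = 239/22
k=4  a_k=2  p_k/q_k = 554/51
k=5  a_k=10  p_k/q_k = 5779/532
k=6  a_k=2  p_k/q_k = 12112/1115
…
k=8  a_k=6  p_k/q_k = 264802/24377
k=9  a_k=1  p_k/q_k = 306917/28254
fundamental: x₁=306917, y₁=28254  (since 94198044889 − 118·798288516 = 1)
n=2: (306917,28254)∘(306917,28254) = (306917·306917+118·28254·28254, 306917·28254+28254·306917) = (188396089777,17343265836)

306917 28254
188396089777 17343265836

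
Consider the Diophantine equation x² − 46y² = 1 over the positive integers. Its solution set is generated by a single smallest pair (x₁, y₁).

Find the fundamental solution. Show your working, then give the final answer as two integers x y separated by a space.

d=46: √d = [6; 1,3,1,1,2,6,2,1,1,3,1,12] (ℓ=12, even), read p_11/q_11
step 0: (6, 1)  from 6·(1,0) + (0,1)
step 1: (7, 1)  from 1·(6,1) + (1,0)
step 2: (27, 4)  from 3·(7,1) + (6,1)
…
step 5: (156, 23)  from 2·(61,9) + (34,5)
…
step 9: (5297, 781)  from 1·(3147,464) + (2150,317)
step 10: (19038, 2807)  from 3·(5297,781) + (3147,464)
step 11: (24335, 3588)  from 1·(19038,2807) + (5297,781)
(x₁, y₁) = (24335, 3588);  24335² − 46·3588² = 1 ✓

24335 3588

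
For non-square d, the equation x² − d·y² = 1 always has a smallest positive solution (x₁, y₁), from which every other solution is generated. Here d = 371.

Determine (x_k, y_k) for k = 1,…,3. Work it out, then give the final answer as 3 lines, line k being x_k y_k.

√371 = [19; 3,1,4,1,3,38, …], period ℓ=6 (even) → k=5
a_0=19:  p_0=19·1+0=19,  q_0=19·0+1=1
a_1=3:  p_1=3·19+1=58,  q_1=3·1+0=3
a_2=1:  p_2=1·58+19=77,  q_2=1·3+1=4
a_3=4:  p_3=4·77+58=366,  q_3=4·4+3=19
a_4=1:  p_4=1·366+77=443,  q_4=1·19+4=23
a_5=3:  p_5=3·443+366=1695,  q_5=3·23+19=88
→ (1695, 88).  Check: 1695²=2873025, 371·88²=2873024, difference 1.
n=2: (1695,88)∘(1695,88) = (1695·1695+371·88·88, 1695·88+88·1695) = (5746049,298320)
n=3: (5746049,298320)∘(1695,88) = (1695·5746049+371·88·298320, 1695·298320+88·5746049) = (19479104415,1011304712)

1695 88
5746049 298320
19479104415 1011304712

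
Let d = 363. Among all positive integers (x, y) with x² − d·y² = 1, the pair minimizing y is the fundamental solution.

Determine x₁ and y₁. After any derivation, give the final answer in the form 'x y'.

362 19

√363 → a₀=19, period (19,38); ℓ=2 even so k=1
step 0: (19, 1)  from 19·(1,0) + (0,1)
step 1: (362, 19)  from 19·(19,1) + (1,0)
fundamental: x₁=362, y₁=19  (since 131044 − 363·361 = 1)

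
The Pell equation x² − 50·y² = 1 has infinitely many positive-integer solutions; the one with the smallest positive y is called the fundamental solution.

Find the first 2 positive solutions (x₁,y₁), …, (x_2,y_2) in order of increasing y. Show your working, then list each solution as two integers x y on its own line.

√50 → a₀=7, period (14); ℓ=1 odd so k=1
step 0: (7, 1)  from 7·(1,0) + (0,1)
step 1: (99, 14)  from 14·(7,1) + (1,0)
(x₁, y₁) = (99, 14);  99² − 50·14² = 1 ✓
k=2:  x_2 = 99·99+50·14·14 = 19601,  y_2 = 99·14+14·99 = 2772

99 14
19601 2772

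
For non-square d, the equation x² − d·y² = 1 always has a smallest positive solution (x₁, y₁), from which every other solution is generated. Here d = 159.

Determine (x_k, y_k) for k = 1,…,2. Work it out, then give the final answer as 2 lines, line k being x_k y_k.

[12; 1,1,1,1,3,1,1,1,1,24] for √159; ℓ=10 ⇒ convergent index 9
i=0: a=12 ⇒ p=12, q=1
…
i=2: a=1 ⇒ p=25, q=2
…
i=4: a=1 ⇒ p=63, q=5
i=5: a=3 ⇒ p=227, q=18
…
i=7: a=1 ⇒ p=517, q=41
i=8: a=1 ⇒ p=807, q=64
i=9: a=1 ⇒ p=1324, q=105
fundamental: x₁=1324, y₁=105  (since 1752976 − 159·11025 = 1)
n=2: (1324,105)∘(1324,105) = (1324·1324+159·105·105, 1324·105+105·1324) = (3505951,278040)

1324 105
3505951 278040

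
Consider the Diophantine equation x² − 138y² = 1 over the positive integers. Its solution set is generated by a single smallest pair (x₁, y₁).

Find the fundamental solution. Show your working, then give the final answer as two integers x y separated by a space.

47 4

√138 → a₀=11, period (1,2,1,22); ℓ=4 even so k=3
i=0: a=11 ⇒ p=11, q=1
…
i=2: a=2 ⇒ p=35, q=3
i=3: a=1 ⇒ p=47, q=4
→ (47, 4).  Check: 47²=2209, 138·4²=2208, difference 1.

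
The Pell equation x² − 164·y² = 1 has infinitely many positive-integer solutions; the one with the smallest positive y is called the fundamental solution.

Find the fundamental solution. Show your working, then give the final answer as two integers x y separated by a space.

√164 → a₀=12, period (1,4,6,4,1,24); ℓ=6 even so k=5
a_0=12:  p_0=12·1+0=12,  q_0=12·0+1=1
a_1=1:  p_1=1·12+1=13,  q_1=1·1+0=1
…
a_4=4:  p_4=4·397+64=1652,  q_4=4·31+5=129
a_5=1:  p_5=1·1652+397=2049,  q_5=1·129+31=160
→ (2049, 160).  Check: 2049²=4198401, 164·160²=4198400, difference 1.

2049 160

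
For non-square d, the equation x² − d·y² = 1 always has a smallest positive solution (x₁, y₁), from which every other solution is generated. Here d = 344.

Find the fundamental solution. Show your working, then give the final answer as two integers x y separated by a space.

10405 561

√344 → a₀=18, period (1,1,4,1,3,1,4,1,1,36); ℓ=10 even so k=9
k=0  a_k=18  p_k/q_k = 18/1
k=1  a_k=1  p_k/q_k = 19/1
k=2  a_k=1  p_k/q_k = 37/2
k=3  a_k=4  p_k/q_k = 167/9
k=4  a_k=1  p_k/q_k = 204/11
k=5  a_k=3  p_k/q_k = 779/42
k=6  a_k=1  p_k/q_k = 983/53
k=7  a_k=4  p_k/q_k = 4711/254
k=8  a_k=1  p_k/q_k = 5694/307
k=9  a_k=1  p_k/q_k = 10405/561
→ (10405, 561).  Check: 10405²=108264025, 344·561²=108264024, difference 1.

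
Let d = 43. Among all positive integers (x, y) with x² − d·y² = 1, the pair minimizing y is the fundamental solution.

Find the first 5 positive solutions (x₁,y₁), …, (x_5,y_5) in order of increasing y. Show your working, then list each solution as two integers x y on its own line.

3482 531
24248647 3697884
168867574226 25752063645
1175993762661217 179337367525896
8189620394305140962 1248905401698276099

√43 → a₀=6, period (1,1,3,1,5,1,3,1,1,12); ℓ=10 even so k=9
a_0=6:  p_0=6·1+0=6,  q_0=6·0+1=1
…
a_7=3:  p_7=3·400+341=1541,  q_7=3·61+52=235
a_8=1:  p_8=1·1541+400=1941,  q_8=1·235+61=296
a_9=1:  p_9=1·1941+1541=3482,  q_9=1·296+235=531
→ (3482, 531).  Check: 3482²=12124324, 43·531²=12124323, difference 1.
(x_2, y_2) = (3482·3482 + 43·531·531, 3482·531 + 531·3482) = (24248647, 3697884)
(x_3, y_3) = (3482·24248647 + 43·531·3697884, 3482·3697884 + 531·24248647) = (168867574226, 25752063645)
(x_4, y_4) = (3482·168867574226 + 43·531·25752063645, 3482·25752063645 + 531·168867574226) = (1175993762661217, 179337367525896)
(x_5, y_5) = (3482·1175993762661217 + 43·531·179337367525896, 3482·179337367525896 + 531·1175993762661217) = (8189620394305140962, 1248905401698276099)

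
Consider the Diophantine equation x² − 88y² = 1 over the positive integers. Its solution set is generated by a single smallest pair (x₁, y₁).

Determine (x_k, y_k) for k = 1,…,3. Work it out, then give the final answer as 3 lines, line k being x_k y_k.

√88 → a₀=9, period (2,1,1,1,2,18); ℓ=6 even so k=5
i=0: a=9 ⇒ p=9, q=1
…
i=3: a=1 ⇒ p=47, q=5
i=4: a=1 ⇒ p=75, q=8
i=5: a=2 ⇒ p=197, q=21
fundamental: x₁=197, y₁=21  (since 38809 − 88·441 = 1)
k=2:  x_2 = 197·197+88·21·21 = 77617,  y_2 = 197·21+21·197 = 8274
k=3:  x_3 = 197·77617+88·21·8274 = 30580901,  y_3 = 197·8274+21·77617 = 3259935

197 21
77617 8274
30580901 3259935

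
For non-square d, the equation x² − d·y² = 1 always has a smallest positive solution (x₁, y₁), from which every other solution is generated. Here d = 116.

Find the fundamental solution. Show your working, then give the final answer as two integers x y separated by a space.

9801 910

√116 → a₀=10, period (1,3,2,1,4,1,2,3,1,20); ℓ=10 even so k=9
a_0=10:  p_0=10·1+0=10,  q_0=10·0+1=1
…
a_8=3:  p_8=3·2251+797=7550,  q_8=3·209+74=701
a_9=1:  p_9=1·7550+2251=9801,  q_9=1·701+209=910
fundamental: x₁=9801, y₁=910  (since 96059601 − 116·828100 = 1)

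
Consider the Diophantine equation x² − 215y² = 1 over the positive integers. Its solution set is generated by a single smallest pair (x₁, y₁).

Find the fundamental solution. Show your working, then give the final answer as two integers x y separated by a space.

44 3

√215 = [14; 1,1,1,28, …], period ℓ=4 (even) → k=3
a_0=14:  p_0=14·1+0=14,  q_0=14·0+1=1
…
a_2=1:  p_2=1·15+14=29,  q_2=1·1+1=2
a_3=1:  p_3=1·29+15=44,  q_3=1·2+1=3
→ (44, 3).  Check: 44²=1936, 215·3²=1935, difference 1.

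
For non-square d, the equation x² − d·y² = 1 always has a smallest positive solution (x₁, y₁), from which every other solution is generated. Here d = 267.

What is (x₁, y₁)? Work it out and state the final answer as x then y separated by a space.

2402 147

d=267: √d = [16; 2,1,15,1,2,32] (ℓ=6, even), read p_5/q_5
k=0  a_k=16  p_k/q_k = 16/1
…
k=2  a_k=1  p_k/q_k = 49/3
k=3  a_k=15  p_k/q_k = 768/47
k=4  a_k=1  p_k/q_k = 817/50
k=5  a_k=2  p_k/q_k = 2402/147
(x₁, y₁) = (2402, 147);  2402² − 267·147² = 1 ✓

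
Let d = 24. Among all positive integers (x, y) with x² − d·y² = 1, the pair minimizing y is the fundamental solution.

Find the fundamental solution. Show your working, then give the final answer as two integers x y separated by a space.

5 1

[4; 1,8] for √24; ℓ=2 ⇒ convergent index 1
i=0: a=4 ⇒ p=4, q=1
i=1: a=1 ⇒ p=5, q=1
→ (5, 1).  Check: 5²=25, 24·1²=24, difference 1.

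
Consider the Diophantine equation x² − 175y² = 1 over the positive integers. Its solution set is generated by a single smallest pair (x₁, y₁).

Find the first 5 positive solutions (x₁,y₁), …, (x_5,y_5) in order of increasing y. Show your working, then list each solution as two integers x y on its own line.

√175 → a₀=13, period (4,2,1,2,4,26); ℓ=6 even so k=5
a_0=13:  p_0=13·1+0=13,  q_0=13·0+1=1
…
a_2=2:  p_2=2·53+13=119,  q_2=2·4+1=9
…
a_4=2:  p_4=2·172+119=463,  q_4=2·13+9=35
a_5=4:  p_5=4·463+172=2024,  q_5=4·35+13=153
(x₁, y₁) = (2024, 153);  2024² − 175·153² = 1 ✓
(x_2, y_2) = (2024·2024 + 175·153·153, 2024·153 + 153·2024) = (8193151, 619344)
(x_3, y_3) = (2024·8193151 + 175·153·619344, 2024·619344 + 153·8193151) = (33165873224, 2507104359)
(x_4, y_4) = (2024·33165873224 + 175·153·2507104359, 2024·2507104359 + 153·33165873224) = (134255446617601, 10148757825888)
(x_5, y_5) = (2024·134255446617601 + 175·153·10148757825888, 2024·10148757825888 + 153·134255446617601) = (543466014742175624, 41082169172090265)

2024 153
8193151 619344
33165873224 2507104359
134255446617601 10148757825888
543466014742175624 41082169172090265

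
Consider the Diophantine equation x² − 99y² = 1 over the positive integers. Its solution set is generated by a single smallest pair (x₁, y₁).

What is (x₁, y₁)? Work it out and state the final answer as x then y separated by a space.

d=99: √d = [9; 1,18] (ℓ=2, even), read p_1/q_1
step 0: (9, 1)  from 9·(1,0) + (0,1)
step 1: (10, 1)  from 1·(9,1) + (1,0)
fundamental: x₁=10, y₁=1  (since 100 − 99·1 = 1)

10 1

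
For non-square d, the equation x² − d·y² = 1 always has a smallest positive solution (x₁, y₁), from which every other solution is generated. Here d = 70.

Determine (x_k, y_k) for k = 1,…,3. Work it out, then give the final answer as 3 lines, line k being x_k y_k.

251 30
126001 15060
63252251 7560090

[8; 2,1,2,1,2,16] for √70; ℓ=6 ⇒ convergent index 5
k=0  a_k=8  p_k/q_k = 8/1
…
k=4  a_k=1  p_k/q_k = 92/11
k=5  a_k=2  p_k/q_k = 251/30
(x₁, y₁) = (251, 30);  251² − 70·30² = 1 ✓
k=2:  x_2 = 251·251+70·30·30 = 126001,  y_2 = 251·30+30·251 = 15060
k=3:  x_3 = 251·126001+70·30·15060 = 63252251,  y_3 = 251·15060+30·126001 = 7560090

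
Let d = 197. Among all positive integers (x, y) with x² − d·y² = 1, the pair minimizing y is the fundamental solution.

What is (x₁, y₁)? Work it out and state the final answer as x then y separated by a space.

393 28

d=197: √d = [14; 28] (ℓ=1, odd), read p_1/q_1
a_0=14:  p_0=14·1+0=14,  q_0=14·0+1=1
a_1=28:  p_1=28·14+1=393,  q_1=28·1+0=28
fundamental: x₁=393, y₁=28  (since 154449 − 197·784 = 1)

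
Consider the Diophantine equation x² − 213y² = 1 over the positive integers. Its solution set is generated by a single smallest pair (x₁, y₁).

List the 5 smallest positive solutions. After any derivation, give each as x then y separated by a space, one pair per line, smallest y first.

√213 = [14; 1,1,2,6,1,8,1,6,2,1,1,28, …], period ℓ=12 (even) → k=11
step 0: (14, 1)  from 14·(1,0) + (0,1)
…
step 2: (29, 2)  from 1·(15,1) + (14,1)
…
step 4: (467, 32)  from 6·(73,5) + (29,2)
…
step 6: (4787, 328)  from 8·(540,37) + (467,32)
…
step 9: (78825, 5401)  from 2·(36749,2518) + (5327,365)
step 10: (115574, 7919)  from 1·(78825,5401) + (36749,2518)
step 11: (194399, 13320)  from 1·(115574,7919) + (78825,5401)
fundamental: x₁=194399, y₁=13320  (since 37790971201 − 213·177422400 = 1)
k=2:  x_2 = 194399·194399+213·13320·13320 = 75581942401,  y_2 = 194399·13320+13320·194399 = 5178789360
k=3:  x_3 = 194399·75581942401+213·13320·5178789360 = 29386108041429599,  y_3 = 194399·5178789360+13320·75581942401 = 2013502945575960
k=4:  x_4 = 194399·29386108041429599+213·13320·2013502945575960 = 11425260034216163289601,  y_4 = 194399·2013502945575960+13320·29386108041429599 = 782845918228863306720
k=5:  x_5 = 194399·11425260034216163289601+213·13320·782845918228863306720 = 4442118250753789746628859999,  y_5 = 194399·782845918228863306720+13320·11425260034216163289601 = 304368927313532092980546600

194399 13320
75581942401 5178789360
29386108041429599 2013502945575960
11425260034216163289601 782845918228863306720
4442118250753789746628859999 304368927313532092980546600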